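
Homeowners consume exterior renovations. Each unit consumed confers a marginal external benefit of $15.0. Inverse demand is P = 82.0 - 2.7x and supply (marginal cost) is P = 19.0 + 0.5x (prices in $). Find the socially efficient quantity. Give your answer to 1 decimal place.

Social marginal benefit = demand + MEB = 97.0 - 2.7x.
Set SMB = MC: 97.0 - 2.7x = 19.0 + 0.5x → x* = 24.3750.

x* = 24.4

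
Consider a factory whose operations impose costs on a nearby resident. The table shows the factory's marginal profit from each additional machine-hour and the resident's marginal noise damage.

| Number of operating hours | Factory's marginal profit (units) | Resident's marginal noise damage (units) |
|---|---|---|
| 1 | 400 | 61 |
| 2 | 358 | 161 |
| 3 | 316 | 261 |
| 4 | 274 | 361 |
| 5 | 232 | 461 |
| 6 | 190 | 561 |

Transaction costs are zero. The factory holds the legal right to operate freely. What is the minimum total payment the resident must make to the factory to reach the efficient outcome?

696

Left alone the factory would choose level 6 (marginal profit stays positive).
Efficient level: k* = 3 (marginal profit ≥ marginal noise damage through 3).
The resident must at least cover the factory's forgone profit from cutting 6→3: 274 + 232 + 190 = 696.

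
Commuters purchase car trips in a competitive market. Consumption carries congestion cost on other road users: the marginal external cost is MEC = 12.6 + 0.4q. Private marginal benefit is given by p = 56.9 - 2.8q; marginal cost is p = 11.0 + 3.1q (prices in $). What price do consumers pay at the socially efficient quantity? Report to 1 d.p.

Social marginal benefit = demand − MEC = 44.3 - 3.2q.
Set SMB = MC: 44.3 - 3.2q = 11.0 + 3.1q → q* = 5.2857.
Consumer price on the demand curve at q*: 56.9 − 2.8×5.2857 = 42.1000.

P = $42.1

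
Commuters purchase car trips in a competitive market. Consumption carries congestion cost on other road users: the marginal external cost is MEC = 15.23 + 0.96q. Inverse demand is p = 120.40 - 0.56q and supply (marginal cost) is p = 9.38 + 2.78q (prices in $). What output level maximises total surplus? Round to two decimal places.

q* = 22.28

Social marginal benefit = demand − MEC = 105.17 - 1.52q.
Set SMB = MC: 105.17 - 1.52q = 9.38 + 2.78q → q* = 22.2767.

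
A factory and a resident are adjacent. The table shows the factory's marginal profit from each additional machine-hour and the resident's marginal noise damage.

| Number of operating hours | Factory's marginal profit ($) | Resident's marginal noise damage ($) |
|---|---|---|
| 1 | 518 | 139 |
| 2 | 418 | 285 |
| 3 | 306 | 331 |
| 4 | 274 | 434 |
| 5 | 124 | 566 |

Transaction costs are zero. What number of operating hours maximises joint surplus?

Bargaining reaches the level where marginal profit last exceeds marginal noise damage.
That holds through level 2 (418 ≥ 285) but not at 3 (306 < 331).

2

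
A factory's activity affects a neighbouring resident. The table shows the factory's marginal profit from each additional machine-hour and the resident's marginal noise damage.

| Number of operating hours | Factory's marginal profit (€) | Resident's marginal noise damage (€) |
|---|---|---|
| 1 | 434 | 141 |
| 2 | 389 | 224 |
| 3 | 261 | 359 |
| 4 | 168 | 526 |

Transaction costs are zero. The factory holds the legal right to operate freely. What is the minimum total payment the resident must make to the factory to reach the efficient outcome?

€429

Left alone the factory would choose level 4 (marginal profit stays positive).
Efficient level: k* = 2 (marginal profit ≥ marginal noise damage through 2).
The resident must at least cover the factory's forgone profit from cutting 4→2: 261 + 168 = 429.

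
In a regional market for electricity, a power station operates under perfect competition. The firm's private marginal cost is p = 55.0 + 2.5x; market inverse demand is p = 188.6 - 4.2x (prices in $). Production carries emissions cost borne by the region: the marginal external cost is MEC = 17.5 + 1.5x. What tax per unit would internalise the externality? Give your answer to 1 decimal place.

Social marginal cost = private MC + MEC = 72.5 + 4.0x.
Set SMC = demand: 72.5 + 4.0x = 188.6 - 4.2x → x* = 14.1585.
The Pigouvian tax equals MEC at x*: 17.5 + 1.5×14.1585 = 38.7378.

tax = $38.7 per unit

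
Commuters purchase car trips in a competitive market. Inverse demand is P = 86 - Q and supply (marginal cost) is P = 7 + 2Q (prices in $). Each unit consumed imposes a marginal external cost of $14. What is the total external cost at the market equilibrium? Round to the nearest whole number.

Market equilibrium (private): 7 + 2Q = 86 - Q → Q_m = 26.3333.
Total external cost = MEC × Q_m = 14 × 26.3333 = 368.6662.

$369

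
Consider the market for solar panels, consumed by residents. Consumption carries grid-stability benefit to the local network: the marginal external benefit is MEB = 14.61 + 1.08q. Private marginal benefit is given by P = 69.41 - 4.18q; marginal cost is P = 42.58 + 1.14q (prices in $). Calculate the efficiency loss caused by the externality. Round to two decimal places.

Market equilibrium (private): 42.58 + 1.14q = 69.41 - 4.18q → q_m = 5.0432.
Social marginal benefit = demand + MEB = 84.02 - 3.10q.
Set SMB = MC: 84.02 - 3.10q = 42.58 + 1.14q → q* = 9.7736.
The loss is the area between SMB and MC from q* to q_m; with linear curves that's a triangle of height MEB(q_m).
DWL = ½ × 4.7304 × 20.0567 = 47.4381.

DWL = $47.44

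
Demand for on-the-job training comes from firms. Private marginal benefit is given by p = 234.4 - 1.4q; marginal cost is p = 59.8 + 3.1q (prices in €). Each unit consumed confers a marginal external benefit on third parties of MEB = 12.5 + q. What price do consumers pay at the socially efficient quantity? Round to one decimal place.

P = €159.6

Social marginal benefit = demand + MEB = 246.9 - 0.4q.
Set SMB = MC: 246.9 - 0.4q = 59.8 + 3.1q → q* = 53.4571.
Consumer price on the demand curve at q*: 234.4 − 1.4×53.4571 = 159.5601.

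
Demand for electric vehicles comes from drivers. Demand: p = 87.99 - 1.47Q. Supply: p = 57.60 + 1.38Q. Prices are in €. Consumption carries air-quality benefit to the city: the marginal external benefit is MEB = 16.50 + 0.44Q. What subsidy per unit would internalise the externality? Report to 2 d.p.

subsidy = €25.06 per unit

Social marginal benefit = demand + MEB = 104.49 - 1.03Q.
Set SMB = MC: 104.49 - 1.03Q = 57.60 + 1.38Q → Q* = 19.4564.
The Pigouvian subsidy equals MEB at Q*: 16.50 + 0.44×19.4564 = 25.0608.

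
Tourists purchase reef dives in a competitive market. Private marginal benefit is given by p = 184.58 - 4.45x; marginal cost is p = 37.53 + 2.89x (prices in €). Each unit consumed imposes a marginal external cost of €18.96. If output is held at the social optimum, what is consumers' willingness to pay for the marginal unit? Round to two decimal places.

Social marginal benefit = demand − MEC = 165.62 - 4.45x.
Set SMB = MC: 165.62 - 4.45x = 37.53 + 2.89x → x* = 17.4510.
Consumer price on the demand curve at x*: 184.58 − 4.45×17.4510 = 106.9231.

P = €106.92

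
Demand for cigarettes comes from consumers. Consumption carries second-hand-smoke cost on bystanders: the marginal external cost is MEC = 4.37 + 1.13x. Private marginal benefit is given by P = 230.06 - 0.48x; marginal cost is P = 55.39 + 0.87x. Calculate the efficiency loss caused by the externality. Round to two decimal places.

Market equilibrium (private): 55.39 + 0.87x = 230.06 - 0.48x → x_m = 129.3852.
Social marginal benefit = demand − MEC = 225.69 - 1.61x.
Set SMB = MC: 225.69 - 1.61x = 55.39 + 0.87x → x* = 68.6694.
The loss is the area between SMB and MC from x* to x_m; with linear curves that's a triangle of height MEC(x_m).
DWL = ½ × 60.7158 × 150.5753 = 4571.1499.

DWL = 4571.15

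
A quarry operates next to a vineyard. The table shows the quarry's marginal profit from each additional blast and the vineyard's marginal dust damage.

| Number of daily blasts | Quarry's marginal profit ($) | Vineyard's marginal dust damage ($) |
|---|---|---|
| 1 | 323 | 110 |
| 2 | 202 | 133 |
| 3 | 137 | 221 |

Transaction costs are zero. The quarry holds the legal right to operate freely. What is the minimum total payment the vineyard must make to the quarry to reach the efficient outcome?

$137

Left alone the quarry would choose level 3 (marginal profit stays positive).
Efficient level: k* = 2 (marginal profit ≥ marginal dust damage through 2).
The vineyard must at least cover the quarry's forgone profit from cutting 3→2: 137 = 137.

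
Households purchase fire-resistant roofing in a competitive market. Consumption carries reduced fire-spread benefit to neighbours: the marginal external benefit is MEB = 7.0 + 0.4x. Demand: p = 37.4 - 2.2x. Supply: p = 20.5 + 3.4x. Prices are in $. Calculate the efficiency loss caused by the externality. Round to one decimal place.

DWL = $6.5

Market equilibrium (private): 20.5 + 3.4x = 37.4 - 2.2x → x_m = 3.0179.
Social marginal benefit = demand + MEB = 44.4 - 1.8x.
Set SMB = MC: 44.4 - 1.8x = 20.5 + 3.4x → x* = 4.5962.
The welfare-loss triangle has base |x_m − x*| and height MEB(x_m) (the vertical gap between SMB and MC is zero at x* and MEB at x_m).
DWL = ½ × 1.5783 × 8.2071 = 6.4766.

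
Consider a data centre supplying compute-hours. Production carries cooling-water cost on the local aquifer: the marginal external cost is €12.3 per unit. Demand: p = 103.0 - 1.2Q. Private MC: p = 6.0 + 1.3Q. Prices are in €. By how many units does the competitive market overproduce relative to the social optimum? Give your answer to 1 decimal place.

4.9 units

Market equilibrium (private): 6.0 + 1.3Q = 103.0 - 1.2Q → Q_m = 38.8000.
Social marginal cost = private MC + MEC = 18.3 + 1.3Q.
Set SMC = demand: 18.3 + 1.3Q = 103.0 - 1.2Q → Q* = 33.8800.
Gap = |38.8000 − 33.8800| = 4.9200.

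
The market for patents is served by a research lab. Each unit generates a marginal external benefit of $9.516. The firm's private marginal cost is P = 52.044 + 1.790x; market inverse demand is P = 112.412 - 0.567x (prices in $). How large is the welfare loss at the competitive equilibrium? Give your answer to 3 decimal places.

DWL = $19.210

Market equilibrium (private): 52.044 + 1.790x = 112.412 - 0.567x → x_m = 25.6122.
Social marginal cost = private MC − MEB = 42.528 + 1.790x.
Set SMC = demand: 42.528 + 1.790x = 112.412 - 0.567x → x* = 29.6496.
Between x* and x_m the wedge demand − SMC runs linearly from 0 to MEB(x_m), so the loss is a triangle.
DWL = ½ × 4.0374 × 9.5160 = 19.2099.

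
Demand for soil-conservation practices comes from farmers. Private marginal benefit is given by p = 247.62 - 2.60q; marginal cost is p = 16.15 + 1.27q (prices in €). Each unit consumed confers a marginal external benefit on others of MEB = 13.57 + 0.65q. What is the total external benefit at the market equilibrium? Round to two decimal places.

€1974.30

Market equilibrium (private): 16.15 + 1.27q = 247.62 - 2.60q → q_m = 59.8114.
Total external benefit = ∫₀^{q_m} (13.57 + 0.65q) dq = 13.57×59.8114 + ½×0.65×59.8114² = 1974.2969.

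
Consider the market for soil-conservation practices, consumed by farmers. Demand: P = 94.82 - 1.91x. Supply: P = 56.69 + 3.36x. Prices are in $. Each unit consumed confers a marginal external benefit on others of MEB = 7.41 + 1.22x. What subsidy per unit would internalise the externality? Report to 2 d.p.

Social marginal benefit = demand + MEB = 102.23 - 0.69x.
Set SMB = MC: 102.23 - 0.69x = 56.69 + 3.36x → x* = 11.2444.
The Pigouvian subsidy equals MEB at x*: 7.41 + 1.22×11.2444 = 21.1282.

subsidy = $21.13 per unit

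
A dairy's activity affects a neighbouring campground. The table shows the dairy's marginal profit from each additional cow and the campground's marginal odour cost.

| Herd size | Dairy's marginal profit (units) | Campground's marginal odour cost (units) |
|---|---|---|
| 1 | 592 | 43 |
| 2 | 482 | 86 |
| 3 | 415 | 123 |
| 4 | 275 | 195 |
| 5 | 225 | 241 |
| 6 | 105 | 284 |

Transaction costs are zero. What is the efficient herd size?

4

Bargaining reaches the level where marginal profit last exceeds marginal odour cost.
That holds through level 4 (275 ≥ 195) but not at 5 (225 < 241).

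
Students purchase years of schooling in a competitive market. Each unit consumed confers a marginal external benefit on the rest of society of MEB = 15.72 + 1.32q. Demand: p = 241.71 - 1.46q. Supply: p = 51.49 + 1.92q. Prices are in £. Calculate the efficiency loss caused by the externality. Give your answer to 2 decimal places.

DWL = £1966.33

Market equilibrium (private): 51.49 + 1.92q = 241.71 - 1.46q → q_m = 56.2781.
Social marginal benefit = demand + MEB = 257.43 - 0.14q.
Set SMB = MC: 257.43 - 0.14q = 51.49 + 1.92q → q* = 99.9709.
The welfare-loss triangle has base |q_m − q*| and height MEB(q_m) (the vertical gap between SMB and MC is zero at q* and MEB at q_m).
DWL = ½ × 43.6928 × 90.0071 = 1966.3311.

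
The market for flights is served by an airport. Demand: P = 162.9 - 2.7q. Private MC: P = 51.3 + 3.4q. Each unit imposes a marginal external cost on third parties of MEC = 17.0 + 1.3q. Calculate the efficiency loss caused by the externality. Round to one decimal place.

DWL = 112.4

Market equilibrium (private): 51.3 + 3.4q = 162.9 - 2.7q → q_m = 18.2951.
Social marginal cost = private MC + MEC = 68.3 + 4.7q.
Set SMC = demand: 68.3 + 4.7q = 162.9 - 2.7q → q* = 12.7838.
The loss is the area between SMC and demand from q* to q_m; with linear curves that's a triangle of height MEC(q_m).
DWL = ½ × 5.5113 × 40.7836 = 112.3853.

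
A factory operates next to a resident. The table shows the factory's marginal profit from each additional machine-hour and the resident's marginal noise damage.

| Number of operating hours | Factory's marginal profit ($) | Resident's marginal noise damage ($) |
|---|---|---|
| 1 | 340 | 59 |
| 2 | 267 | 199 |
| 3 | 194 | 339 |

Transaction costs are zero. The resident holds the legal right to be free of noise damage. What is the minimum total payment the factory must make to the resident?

Efficient level: marginal profit ≥ marginal noise damage through level 2, so k* = 2.
With the resident holding the right, the factory must at least compensate total damage at k*: 59 + 199 = 258.

$258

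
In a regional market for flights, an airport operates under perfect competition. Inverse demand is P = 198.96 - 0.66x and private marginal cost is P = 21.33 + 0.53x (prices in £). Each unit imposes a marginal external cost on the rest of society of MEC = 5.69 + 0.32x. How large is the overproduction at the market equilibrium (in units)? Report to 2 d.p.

Market equilibrium (private): 21.33 + 0.53x = 198.96 - 0.66x → x_m = 149.2689.
Social marginal cost = private MC + MEC = 27.02 + 0.85x.
Set SMC = demand: 27.02 + 0.85x = 198.96 - 0.66x → x* = 113.8675.
Gap = |149.2689 − 113.8675| = 35.4014.

35.40 units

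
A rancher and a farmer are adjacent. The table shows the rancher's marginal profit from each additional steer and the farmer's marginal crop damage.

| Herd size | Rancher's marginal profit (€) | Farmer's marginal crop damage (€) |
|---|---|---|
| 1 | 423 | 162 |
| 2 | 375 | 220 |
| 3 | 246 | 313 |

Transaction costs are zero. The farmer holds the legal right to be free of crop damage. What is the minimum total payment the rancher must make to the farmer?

€382

Efficient level: marginal profit ≥ marginal crop damage through level 2, so k* = 2.
With the farmer holding the right, the rancher must at least compensate total damage at k*: 162 + 220 = 382.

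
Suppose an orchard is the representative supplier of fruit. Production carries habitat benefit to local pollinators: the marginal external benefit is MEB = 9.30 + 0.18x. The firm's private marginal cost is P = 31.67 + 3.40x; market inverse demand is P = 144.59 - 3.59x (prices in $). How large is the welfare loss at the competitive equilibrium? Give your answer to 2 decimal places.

Market equilibrium (private): 31.67 + 3.40x = 144.59 - 3.59x → x_m = 16.1545.
Social marginal cost = private MC − MEB = 22.37 + 3.22x.
Set SMC = demand: 22.37 + 3.22x = 144.59 - 3.59x → x* = 17.9471.
The loss is the area between SMC and demand from x* to x_m; with linear curves that's a triangle of height MEB(x_m).
DWL = ½ × 1.7926 × 12.2078 = 10.9419.

DWL = $10.94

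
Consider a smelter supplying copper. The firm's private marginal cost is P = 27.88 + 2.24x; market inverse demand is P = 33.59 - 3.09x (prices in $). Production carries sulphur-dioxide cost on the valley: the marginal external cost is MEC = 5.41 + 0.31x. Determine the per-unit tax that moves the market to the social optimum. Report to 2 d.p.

Social marginal cost = private MC + MEC = 33.29 + 2.55x.
Set SMC = demand: 33.29 + 2.55x = 33.59 - 3.09x → x* = 0.0532.
The Pigouvian tax equals MEC at x*: 5.41 + 0.31×0.0532 = 5.4265.

tax = $5.43 per unit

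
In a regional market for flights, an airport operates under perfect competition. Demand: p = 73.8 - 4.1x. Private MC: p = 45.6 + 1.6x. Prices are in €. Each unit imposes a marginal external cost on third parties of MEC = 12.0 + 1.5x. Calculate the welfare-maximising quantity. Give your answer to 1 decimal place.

x* = 2.3

Social marginal cost = private MC + MEC = 57.6 + 3.1x.
Set SMC = demand: 57.6 + 3.1x = 73.8 - 4.1x → x* = 2.2500.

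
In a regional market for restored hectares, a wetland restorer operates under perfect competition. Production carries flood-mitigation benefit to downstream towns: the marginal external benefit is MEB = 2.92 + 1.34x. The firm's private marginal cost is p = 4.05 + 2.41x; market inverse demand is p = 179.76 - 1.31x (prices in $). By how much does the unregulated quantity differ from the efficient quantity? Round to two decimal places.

Market equilibrium (private): 4.05 + 2.41x = 179.76 - 1.31x → x_m = 47.2339.
Social marginal cost = private MC − MEB = 1.13 + 1.07x.
Set SMC = demand: 1.13 + 1.07x = 179.76 - 1.31x → x* = 75.0546.
Gap = |47.2339 − 75.0546| = 27.8207.

27.82 units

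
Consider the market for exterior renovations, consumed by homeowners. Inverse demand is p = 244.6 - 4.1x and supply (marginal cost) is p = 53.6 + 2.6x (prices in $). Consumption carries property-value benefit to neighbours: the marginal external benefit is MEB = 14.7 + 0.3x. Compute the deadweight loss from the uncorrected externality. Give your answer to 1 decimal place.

Market equilibrium (private): 53.6 + 2.6x = 244.6 - 4.1x → x_m = 28.5075.
Social marginal benefit = demand + MEB = 259.3 - 3.8x.
Set SMB = MC: 259.3 - 3.8x = 53.6 + 2.6x → x* = 32.1406.
The loss is the area between SMB and MC from x* to x_m; with linear curves that's a triangle of height MEB(x_m).
DWL = ½ × 3.6331 × 23.2522 = 42.2388.

DWL = $42.2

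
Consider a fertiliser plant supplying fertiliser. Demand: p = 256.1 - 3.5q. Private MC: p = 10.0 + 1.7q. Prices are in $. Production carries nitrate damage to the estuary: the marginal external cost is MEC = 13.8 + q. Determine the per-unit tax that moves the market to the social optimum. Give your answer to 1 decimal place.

tax = $51.3 per unit

Social marginal cost = private MC + MEC = 23.8 + 2.7q.
Set SMC = demand: 23.8 + 2.7q = 256.1 - 3.5q → q* = 37.4677.
The Pigouvian tax equals MEC at q*: 13.8 + 1.0×37.4677 = 51.2677.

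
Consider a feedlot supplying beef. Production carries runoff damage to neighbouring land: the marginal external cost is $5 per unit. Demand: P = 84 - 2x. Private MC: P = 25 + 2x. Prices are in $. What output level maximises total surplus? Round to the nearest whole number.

x* = 14

Social marginal cost = private MC + MEC = 30 + 2x.
Set SMC = demand: 30 + 2x = 84 - 2x → x* = 13.5000.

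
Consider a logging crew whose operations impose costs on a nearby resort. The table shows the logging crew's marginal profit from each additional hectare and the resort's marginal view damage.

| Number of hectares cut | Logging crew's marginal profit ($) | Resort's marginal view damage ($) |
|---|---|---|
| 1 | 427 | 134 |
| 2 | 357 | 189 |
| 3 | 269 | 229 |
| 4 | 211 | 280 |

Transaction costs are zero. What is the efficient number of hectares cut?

3

Bargaining reaches the level where marginal profit last exceeds marginal view damage.
That holds through level 3 (269 ≥ 229) but not at 4 (211 < 280).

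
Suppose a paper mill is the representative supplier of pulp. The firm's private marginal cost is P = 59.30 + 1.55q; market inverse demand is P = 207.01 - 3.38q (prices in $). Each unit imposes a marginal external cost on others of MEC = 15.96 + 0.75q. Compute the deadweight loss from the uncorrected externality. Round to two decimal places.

DWL = $130.01

Market equilibrium (private): 59.30 + 1.55q = 207.01 - 3.38q → q_m = 29.9615.
Social marginal cost = private MC + MEC = 75.26 + 2.30q.
Set SMC = demand: 75.26 + 2.30q = 207.01 - 3.38q → q* = 23.1954.
The loss is the area between SMC and demand from q* to q_m; with linear curves that's a triangle of height MEC(q_m).
DWL = ½ × 6.7661 × 38.4311 = 130.0143.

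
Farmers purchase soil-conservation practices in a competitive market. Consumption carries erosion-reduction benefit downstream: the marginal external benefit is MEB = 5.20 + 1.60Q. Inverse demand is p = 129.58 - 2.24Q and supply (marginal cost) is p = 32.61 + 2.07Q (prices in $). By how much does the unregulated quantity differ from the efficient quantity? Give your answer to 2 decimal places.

Market equilibrium (private): 32.61 + 2.07Q = 129.58 - 2.24Q → Q_m = 22.4988.
Social marginal benefit = demand + MEB = 134.78 - 0.64Q.
Set SMB = MC: 134.78 - 0.64Q = 32.61 + 2.07Q → Q* = 37.7011.
Gap = |22.4988 − 37.7011| = 15.2023.

15.20 units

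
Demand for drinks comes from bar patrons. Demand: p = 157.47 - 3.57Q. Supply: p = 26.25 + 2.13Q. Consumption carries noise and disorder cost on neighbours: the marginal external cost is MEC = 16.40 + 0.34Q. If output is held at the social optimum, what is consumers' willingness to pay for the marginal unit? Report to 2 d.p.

P = 89.60

Social marginal benefit = demand − MEC = 141.07 - 3.91Q.
Set SMB = MC: 141.07 - 3.91Q = 26.25 + 2.13Q → Q* = 19.0099.
Consumer price on the demand curve at Q*: 157.47 − 3.57×19.0099 = 89.6047.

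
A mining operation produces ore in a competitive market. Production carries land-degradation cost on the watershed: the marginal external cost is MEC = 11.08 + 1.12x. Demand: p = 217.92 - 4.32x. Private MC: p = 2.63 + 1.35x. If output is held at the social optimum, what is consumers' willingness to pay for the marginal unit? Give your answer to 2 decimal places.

P = 88.00

Social marginal cost = private MC + MEC = 13.71 + 2.47x.
Set SMC = demand: 13.71 + 2.47x = 217.92 - 4.32x → x* = 30.0751.
Consumer price on the demand curve at x*: 217.92 − 4.32×30.0751 = 87.9956.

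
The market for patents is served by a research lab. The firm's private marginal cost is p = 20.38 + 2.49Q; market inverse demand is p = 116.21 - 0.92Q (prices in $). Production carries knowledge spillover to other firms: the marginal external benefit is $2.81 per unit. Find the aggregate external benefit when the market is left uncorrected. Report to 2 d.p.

Market equilibrium (private): 20.38 + 2.49Q = 116.21 - 0.92Q → Q_m = 28.1026.
Total external benefit = MEB × Q_m = 2.81 × 28.1026 = 78.9683.

$78.97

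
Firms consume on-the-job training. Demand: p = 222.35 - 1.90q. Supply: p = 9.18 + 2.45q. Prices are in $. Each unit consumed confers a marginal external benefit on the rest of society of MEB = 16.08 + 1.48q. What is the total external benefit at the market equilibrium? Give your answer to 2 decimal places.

$2565.07

Market equilibrium (private): 9.18 + 2.45q = 222.35 - 1.90q → q_m = 49.0046.
Total external benefit = ∫₀^{q_m} (16.08 + 1.48q) dq = 16.08×49.0046 + ½×1.48×49.0046² = 2565.0676.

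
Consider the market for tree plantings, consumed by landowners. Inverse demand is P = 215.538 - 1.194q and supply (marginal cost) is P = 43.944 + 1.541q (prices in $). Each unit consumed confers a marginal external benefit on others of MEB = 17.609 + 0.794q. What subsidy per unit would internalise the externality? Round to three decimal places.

subsidy = $95.006 per unit

Social marginal benefit = demand + MEB = 233.147 - 0.400q.
Set SMB = MC: 233.147 - 0.400q = 43.944 + 1.541q → q* = 97.4771.
The Pigouvian subsidy equals MEB at q*: 17.609 + 0.794×97.4771 = 95.0058.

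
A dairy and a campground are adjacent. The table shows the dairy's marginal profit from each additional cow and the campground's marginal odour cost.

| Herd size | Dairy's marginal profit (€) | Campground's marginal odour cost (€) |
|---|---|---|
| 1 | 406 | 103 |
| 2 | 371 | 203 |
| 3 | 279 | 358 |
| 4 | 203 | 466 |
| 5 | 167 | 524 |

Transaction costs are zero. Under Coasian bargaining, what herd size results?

Bargaining reaches the level where marginal profit last exceeds marginal odour cost.
That holds through level 2 (371 ≥ 203) but not at 3 (279 < 358).

2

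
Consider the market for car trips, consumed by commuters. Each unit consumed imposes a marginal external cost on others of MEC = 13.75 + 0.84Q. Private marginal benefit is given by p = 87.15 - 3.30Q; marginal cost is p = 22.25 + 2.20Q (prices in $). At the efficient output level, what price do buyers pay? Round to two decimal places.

P = $60.53

Social marginal benefit = demand − MEC = 73.40 - 4.14Q.
Set SMB = MC: 73.40 - 4.14Q = 22.25 + 2.20Q → Q* = 8.0678.
Consumer price on the demand curve at Q*: 87.15 − 3.30×8.0678 = 60.5263.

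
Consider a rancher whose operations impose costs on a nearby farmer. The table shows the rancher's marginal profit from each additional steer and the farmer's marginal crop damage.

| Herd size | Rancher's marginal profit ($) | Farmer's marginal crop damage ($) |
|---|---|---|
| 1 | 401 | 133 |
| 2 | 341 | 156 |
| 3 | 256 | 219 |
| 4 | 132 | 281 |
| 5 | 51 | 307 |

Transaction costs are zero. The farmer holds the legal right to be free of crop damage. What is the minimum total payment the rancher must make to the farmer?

$508

Efficient level: marginal profit ≥ marginal crop damage through level 3, so k* = 3.
With the farmer holding the right, the rancher must at least compensate total damage at k*: 133 + 156 + 219 = 508.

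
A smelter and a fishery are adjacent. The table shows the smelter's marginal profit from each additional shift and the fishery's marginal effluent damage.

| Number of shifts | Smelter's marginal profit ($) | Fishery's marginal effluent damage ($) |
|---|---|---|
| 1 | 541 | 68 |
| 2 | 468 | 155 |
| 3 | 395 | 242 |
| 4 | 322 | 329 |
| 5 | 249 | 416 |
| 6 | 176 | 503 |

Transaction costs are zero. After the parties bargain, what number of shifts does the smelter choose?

Bargaining reaches the level where marginal profit last exceeds marginal effluent damage.
That holds through level 3 (395 ≥ 242) but not at 4 (322 < 329).

3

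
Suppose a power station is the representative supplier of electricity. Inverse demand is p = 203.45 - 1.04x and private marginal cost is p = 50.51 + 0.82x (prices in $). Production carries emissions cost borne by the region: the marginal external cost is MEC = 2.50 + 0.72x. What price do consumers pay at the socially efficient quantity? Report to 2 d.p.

Social marginal cost = private MC + MEC = 53.01 + 1.54x.
Set SMC = demand: 53.01 + 1.54x = 203.45 - 1.04x → x* = 58.3101.
Consumer price on the demand curve at x*: 203.45 − 1.04×58.3101 = 142.8075.

P = $142.81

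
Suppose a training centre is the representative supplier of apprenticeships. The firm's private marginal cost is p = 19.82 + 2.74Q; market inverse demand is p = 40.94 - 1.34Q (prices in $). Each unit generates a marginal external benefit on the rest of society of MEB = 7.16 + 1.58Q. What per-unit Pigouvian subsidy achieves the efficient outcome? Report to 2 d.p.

subsidy = $25.03 per unit

Social marginal cost = private MC − MEB = 12.66 + 1.16Q.
Set SMC = demand: 12.66 + 1.16Q = 40.94 - 1.34Q → Q* = 11.3120.
The Pigouvian subsidy equals MEB at Q*: 7.16 + 1.58×11.3120 = 25.0330.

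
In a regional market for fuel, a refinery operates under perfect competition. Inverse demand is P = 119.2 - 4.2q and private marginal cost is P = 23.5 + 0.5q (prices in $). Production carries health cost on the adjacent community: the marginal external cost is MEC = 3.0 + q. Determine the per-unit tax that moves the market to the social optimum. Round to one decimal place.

tax = $19.3 per unit

Social marginal cost = private MC + MEC = 26.5 + 1.5q.
Set SMC = demand: 26.5 + 1.5q = 119.2 - 4.2q → q* = 16.2632.
The Pigouvian tax equals MEC at q*: 3.0 + 1.0×16.2632 = 19.2632.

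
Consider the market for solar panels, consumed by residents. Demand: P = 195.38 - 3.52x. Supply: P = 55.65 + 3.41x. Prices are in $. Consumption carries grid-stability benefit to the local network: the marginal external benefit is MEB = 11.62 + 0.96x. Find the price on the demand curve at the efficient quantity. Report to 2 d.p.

P = $106.14

Social marginal benefit = demand + MEB = 207.00 - 2.56x.
Set SMB = MC: 207.00 - 2.56x = 55.65 + 3.41x → x* = 25.3518.
Consumer price on the demand curve at x*: 195.38 − 3.52×25.3518 = 106.1417.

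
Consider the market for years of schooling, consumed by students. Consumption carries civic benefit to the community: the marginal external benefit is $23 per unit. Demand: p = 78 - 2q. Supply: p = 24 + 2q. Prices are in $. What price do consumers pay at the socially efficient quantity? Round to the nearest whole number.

P = $40

Social marginal benefit = demand + MEB = 101 - 2q.
Set SMB = MC: 101 - 2q = 24 + 2q → q* = 19.2500.
Consumer price on the demand curve at q*: 78 − 2×19.2500 = 39.5000.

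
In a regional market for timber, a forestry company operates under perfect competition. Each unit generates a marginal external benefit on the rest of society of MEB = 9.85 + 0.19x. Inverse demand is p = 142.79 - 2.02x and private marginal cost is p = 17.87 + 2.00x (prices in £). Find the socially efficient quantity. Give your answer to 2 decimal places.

Social marginal cost = private MC − MEB = 8.02 + 1.81x.
Set SMC = demand: 8.02 + 1.81x = 142.79 - 2.02x → x* = 35.1880.

x* = 35.19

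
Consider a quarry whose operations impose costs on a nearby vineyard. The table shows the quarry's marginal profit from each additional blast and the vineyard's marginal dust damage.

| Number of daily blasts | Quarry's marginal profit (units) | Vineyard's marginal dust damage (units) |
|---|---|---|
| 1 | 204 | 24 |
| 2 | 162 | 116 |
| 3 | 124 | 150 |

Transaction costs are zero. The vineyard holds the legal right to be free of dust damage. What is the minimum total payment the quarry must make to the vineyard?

Efficient level: marginal profit ≥ marginal dust damage through level 2, so k* = 2.
With the vineyard holding the right, the quarry must at least compensate total damage at k*: 24 + 116 = 140.

140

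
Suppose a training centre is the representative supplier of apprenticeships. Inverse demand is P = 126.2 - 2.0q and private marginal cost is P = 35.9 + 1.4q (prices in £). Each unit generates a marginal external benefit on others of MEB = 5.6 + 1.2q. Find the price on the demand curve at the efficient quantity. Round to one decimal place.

Social marginal cost = private MC − MEB = 30.3 + 0.2q.
Set SMC = demand: 30.3 + 0.2q = 126.2 - 2.0q → q* = 43.5909.
Consumer price on the demand curve at q*: 126.2 − 2.0×43.5909 = 39.0182.

P = £39.0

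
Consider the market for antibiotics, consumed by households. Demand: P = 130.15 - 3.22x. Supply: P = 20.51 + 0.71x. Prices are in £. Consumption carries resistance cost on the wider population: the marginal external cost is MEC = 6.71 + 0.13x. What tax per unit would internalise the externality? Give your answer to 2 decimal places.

tax = £10.01 per unit

Social marginal benefit = demand − MEC = 123.44 - 3.35x.
Set SMB = MC: 123.44 - 3.35x = 20.51 + 0.71x → x* = 25.3522.
The Pigouvian tax equals MEC at x*: 6.71 + 0.13×25.3522 = 10.0058.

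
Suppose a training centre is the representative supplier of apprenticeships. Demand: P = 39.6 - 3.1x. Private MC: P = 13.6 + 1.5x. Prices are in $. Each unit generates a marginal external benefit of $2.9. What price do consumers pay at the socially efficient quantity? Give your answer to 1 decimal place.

P = $20.1

Social marginal cost = private MC − MEB = 10.7 + 1.5x.
Set SMC = demand: 10.7 + 1.5x = 39.6 - 3.1x → x* = 6.2826.
Consumer price on the demand curve at x*: 39.6 − 3.1×6.2826 = 20.1239.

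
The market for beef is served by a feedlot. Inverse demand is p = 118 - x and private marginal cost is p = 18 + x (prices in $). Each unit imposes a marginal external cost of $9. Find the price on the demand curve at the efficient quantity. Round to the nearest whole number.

P = $73

Social marginal cost = private MC + MEC = 27 + x.
Set SMC = demand: 27 + x = 118 - x → x* = 45.5000.
Consumer price on the demand curve at x*: 118 − 1×45.5000 = 72.5000.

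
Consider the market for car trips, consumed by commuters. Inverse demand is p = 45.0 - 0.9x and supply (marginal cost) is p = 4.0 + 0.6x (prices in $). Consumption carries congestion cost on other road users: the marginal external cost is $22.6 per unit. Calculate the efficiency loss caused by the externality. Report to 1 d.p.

Market equilibrium (private): 4.0 + 0.6x = 45.0 - 0.9x → x_m = 27.3333.
Social marginal benefit = demand − MEC = 22.4 - 0.9x.
Set SMB = MC: 22.4 - 0.9x = 4.0 + 0.6x → x* = 12.2667.
Height of the DWL triangle at x_m is MC(x_m) − SMB(x_m) = MEC(x_m) = 22.6000.
DWL = ½ × 15.0666 × 22.6000 = 170.2526.

DWL = $170.3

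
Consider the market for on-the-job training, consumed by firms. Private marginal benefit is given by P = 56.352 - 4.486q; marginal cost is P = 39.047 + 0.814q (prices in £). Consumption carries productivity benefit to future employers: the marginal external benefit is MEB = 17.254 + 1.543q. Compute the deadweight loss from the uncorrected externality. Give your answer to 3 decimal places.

DWL = £66.135

Market equilibrium (private): 39.047 + 0.814q = 56.352 - 4.486q → q_m = 3.2651.
Social marginal benefit = demand + MEB = 73.606 - 2.943q.
Set SMB = MC: 73.606 - 2.943q = 39.047 + 0.814q → q* = 9.1986.
Height of the DWL triangle at q_m is SMB(q_m) − MC(q_m) = MEB(q_m) = 22.2920.
DWL = ½ × 5.9335 × 22.2920 = 66.1348.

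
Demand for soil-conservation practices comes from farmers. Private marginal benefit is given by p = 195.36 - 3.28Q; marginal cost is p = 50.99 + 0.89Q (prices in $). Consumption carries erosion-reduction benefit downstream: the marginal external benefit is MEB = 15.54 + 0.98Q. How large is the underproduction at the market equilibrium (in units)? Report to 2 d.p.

Market equilibrium (private): 50.99 + 0.89Q = 195.36 - 3.28Q → Q_m = 34.6211.
Social marginal benefit = demand + MEB = 210.90 - 2.30Q.
Set SMB = MC: 210.90 - 2.30Q = 50.99 + 0.89Q → Q* = 50.1285.
Gap = |34.6211 − 50.1285| = 15.5074.

15.51 units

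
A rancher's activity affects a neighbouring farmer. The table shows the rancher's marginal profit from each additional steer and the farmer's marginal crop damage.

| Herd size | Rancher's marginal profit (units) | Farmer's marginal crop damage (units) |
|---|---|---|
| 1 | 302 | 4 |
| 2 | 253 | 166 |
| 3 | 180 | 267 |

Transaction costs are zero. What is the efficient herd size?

Bargaining reaches the level where marginal profit last exceeds marginal crop damage.
That holds through level 2 (253 ≥ 166) but not at 3 (180 < 267).

2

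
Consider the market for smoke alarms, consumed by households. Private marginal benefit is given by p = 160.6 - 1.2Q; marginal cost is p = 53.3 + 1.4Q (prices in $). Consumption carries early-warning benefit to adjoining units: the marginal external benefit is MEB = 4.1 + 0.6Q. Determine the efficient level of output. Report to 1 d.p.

Q* = 55.7

Social marginal benefit = demand + MEB = 164.7 - 0.6Q.
Set SMB = MC: 164.7 - 0.6Q = 53.3 + 1.4Q → Q* = 55.7000.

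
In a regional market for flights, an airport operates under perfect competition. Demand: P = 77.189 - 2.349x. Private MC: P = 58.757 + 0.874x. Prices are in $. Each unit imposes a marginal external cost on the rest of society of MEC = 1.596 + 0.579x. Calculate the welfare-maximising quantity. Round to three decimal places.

x* = 4.428

Social marginal cost = private MC + MEC = 60.353 + 1.453x.
Set SMC = demand: 60.353 + 1.453x = 77.189 - 2.349x → x* = 4.4282.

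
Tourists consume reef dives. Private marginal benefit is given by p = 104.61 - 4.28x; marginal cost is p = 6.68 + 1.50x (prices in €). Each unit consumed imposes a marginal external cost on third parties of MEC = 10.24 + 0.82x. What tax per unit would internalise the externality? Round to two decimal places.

Social marginal benefit = demand − MEC = 94.37 - 5.10x.
Set SMB = MC: 94.37 - 5.10x = 6.68 + 1.50x → x* = 13.2864.
The Pigouvian tax equals MEC at x*: 10.24 + 0.82×13.2864 = 21.1348.

tax = €21.13 per unit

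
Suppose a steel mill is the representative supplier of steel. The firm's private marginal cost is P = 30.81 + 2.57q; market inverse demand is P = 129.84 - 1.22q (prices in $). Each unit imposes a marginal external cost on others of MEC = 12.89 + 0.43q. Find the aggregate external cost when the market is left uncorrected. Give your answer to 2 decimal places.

Market equilibrium (private): 30.81 + 2.57q = 129.84 - 1.22q → q_m = 26.1293.
Total external cost = ∫₀^{q_m} (12.89 + 0.43q) dq = 12.89×26.1293 + ½×0.43×26.1293² = 483.5958.

$483.60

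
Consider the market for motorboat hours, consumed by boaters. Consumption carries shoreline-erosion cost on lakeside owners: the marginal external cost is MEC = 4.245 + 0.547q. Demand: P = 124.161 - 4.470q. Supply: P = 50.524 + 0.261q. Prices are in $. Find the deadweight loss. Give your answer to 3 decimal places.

Market equilibrium (private): 50.524 + 0.261q = 124.161 - 4.470q → q_m = 15.5648.
Social marginal benefit = demand − MEC = 119.916 - 5.017q.
Set SMB = MC: 119.916 - 5.017q = 50.524 + 0.261q → q* = 13.1474.
Height of the DWL triangle at q_m is MC(q_m) − SMB(q_m) = MEC(q_m) = 12.7589.
DWL = ½ × 2.4174 × 12.7589 = 15.4217.

DWL = $15.422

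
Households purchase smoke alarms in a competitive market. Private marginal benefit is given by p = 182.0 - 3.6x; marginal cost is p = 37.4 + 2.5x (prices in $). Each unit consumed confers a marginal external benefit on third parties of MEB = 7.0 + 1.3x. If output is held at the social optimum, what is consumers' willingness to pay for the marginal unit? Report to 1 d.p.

P = $68.3

Social marginal benefit = demand + MEB = 189.0 - 2.3x.
Set SMB = MC: 189.0 - 2.3x = 37.4 + 2.5x → x* = 31.5833.
Consumer price on the demand curve at x*: 182.0 − 3.6×31.5833 = 68.3001.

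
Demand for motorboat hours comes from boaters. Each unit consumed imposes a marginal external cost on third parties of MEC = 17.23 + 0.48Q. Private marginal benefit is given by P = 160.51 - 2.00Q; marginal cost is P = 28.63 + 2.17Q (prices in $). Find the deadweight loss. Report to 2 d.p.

DWL = $112.95

Market equilibrium (private): 28.63 + 2.17Q = 160.51 - 2.00Q → Q_m = 31.6259.
Social marginal benefit = demand − MEC = 143.28 - 2.48Q.
Set SMB = MC: 143.28 - 2.48Q = 28.63 + 2.17Q → Q* = 24.6559.
The welfare-loss triangle has base |Q_m − Q*| and height MEC(Q_m) (the vertical gap between SMB and MC is zero at Q* and MEC at Q_m).
DWL = ½ × 6.9700 × 32.4104 = 112.9502.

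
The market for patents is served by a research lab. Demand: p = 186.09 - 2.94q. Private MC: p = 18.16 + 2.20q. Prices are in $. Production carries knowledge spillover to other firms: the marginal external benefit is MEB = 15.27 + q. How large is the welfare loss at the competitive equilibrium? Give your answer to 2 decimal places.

Market equilibrium (private): 18.16 + 2.20q = 186.09 - 2.94q → q_m = 32.6712.
Social marginal cost = private MC − MEB = 2.89 + 1.20q.
Set SMC = demand: 2.89 + 1.20q = 186.09 - 2.94q → q* = 44.2512.
Between q* and q_m the wedge demand − SMC runs linearly from 0 to MEB(q_m), so the loss is a triangle.
DWL = ½ × 11.5800 × 47.9412 = 277.5795.

DWL = $277.58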